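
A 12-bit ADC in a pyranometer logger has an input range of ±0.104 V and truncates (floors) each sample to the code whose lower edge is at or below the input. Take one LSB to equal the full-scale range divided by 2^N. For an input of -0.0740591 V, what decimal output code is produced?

589

Span: 0.104 V − (-0.104 V) = 0.208 V. LSB = 0.208 V / 2^12 ≈ 50.78 µV.
(V_in − V_min) × 2^12/range = (-0.0740591 − (-0.104)) × 4096/0.208 = 589.605.
Floor → code = 589.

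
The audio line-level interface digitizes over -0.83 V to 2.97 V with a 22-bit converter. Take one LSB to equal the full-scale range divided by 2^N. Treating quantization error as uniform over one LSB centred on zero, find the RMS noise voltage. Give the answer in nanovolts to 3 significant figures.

262 nV

Full-scale range = 2.97 V − (-0.83 V) = 3.8 V.
Step size = 3.8/4194304 V = 0.90599 µV.
σ_q = LSB/√12 = 0.90599 µV/3.4641 = 262 nV.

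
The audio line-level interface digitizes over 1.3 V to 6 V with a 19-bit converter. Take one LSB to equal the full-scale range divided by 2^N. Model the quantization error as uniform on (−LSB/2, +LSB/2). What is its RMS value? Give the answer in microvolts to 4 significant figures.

2.588 µV

Range = 6 − (1.3) = 4.7 V.
LSB = 4.7 V ÷ 2^19 = 4.7/524288 V = 8.96454 µV.
For a uniform distribution on [−LSB/2, +LSB/2], V_rms = LSB/√12 = 8.96454 µV/3.4641 = 2.588 µV.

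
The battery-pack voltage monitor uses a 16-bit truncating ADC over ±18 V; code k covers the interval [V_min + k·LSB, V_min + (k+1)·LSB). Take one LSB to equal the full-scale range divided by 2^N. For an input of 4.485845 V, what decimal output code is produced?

Span: 18 V − (-18 V) = 36 V. LSB = 36 V / 2^16 ≈ 0.5493 mV.
(V_in − V_min) × 2^16/range = (4.485845 − (-18)) × 65536/36 = 40934.232.
Floor → code = 40934.

40934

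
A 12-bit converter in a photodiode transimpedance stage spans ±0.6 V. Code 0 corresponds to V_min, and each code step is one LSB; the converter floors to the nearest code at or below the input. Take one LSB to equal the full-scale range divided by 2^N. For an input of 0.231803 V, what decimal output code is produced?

2839

Range = 0.6 − (-0.6) = 1.2 V. LSB = 1.2 V / 2^12 ≈ 293.0 µV.
(V_in − V_min) × 2^12/range = (0.231803 − (-0.6)) × 4096/1.2 = 2839.221.
Floor → code = 2839.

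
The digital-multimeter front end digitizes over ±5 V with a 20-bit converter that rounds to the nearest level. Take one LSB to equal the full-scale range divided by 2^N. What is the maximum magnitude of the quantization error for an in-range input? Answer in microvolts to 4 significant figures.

The full-scale span is 5 − (-5) = 10 V.
Step size = 10/1048576 V = 9.53674 µV.
|e|_max = LSB/2 = 4.768 µV.

4.768 µV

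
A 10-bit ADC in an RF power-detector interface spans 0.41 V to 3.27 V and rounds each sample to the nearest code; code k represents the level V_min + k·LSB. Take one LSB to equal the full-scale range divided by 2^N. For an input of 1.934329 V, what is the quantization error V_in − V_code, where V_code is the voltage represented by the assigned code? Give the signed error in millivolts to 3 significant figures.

Span: 3.27 V − (0.41 V) = 2.86 V. LSB = 2.86 V / 2^10 ≈ 2.793 mV.
(1.934329 − (0.41)) / LSB = 1.524329 × 1024/2.86 = 545.7737. Nearest integer: k = 546.
V_code = 0.41 + (546/1024) × 2.86 = 1.934960938 V.
Error = V_in − V_code = 1.934329 − (1.934960938) = −0.632 mV.

−0.632 mV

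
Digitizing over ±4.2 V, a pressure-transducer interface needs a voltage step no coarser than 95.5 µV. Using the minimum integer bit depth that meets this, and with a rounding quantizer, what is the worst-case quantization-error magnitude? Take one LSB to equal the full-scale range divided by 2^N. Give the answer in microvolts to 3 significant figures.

Full-scale range = 4.2 V − (-4.2 V) = 8.4 V.
Levels needed ≥ 8.4/95.5 µV = 87960. 2^17 = 131072 suffices, so N_min = 17.
One LSB is 8.4 V / 131072 = 64.087 µV.
|e|_max = LSB/2 = 32.0 µV.

32.0 µV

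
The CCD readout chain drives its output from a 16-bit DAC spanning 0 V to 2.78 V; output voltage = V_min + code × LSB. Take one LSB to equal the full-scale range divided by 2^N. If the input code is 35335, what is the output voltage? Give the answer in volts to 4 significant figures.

Span = 2.78 V. LSB = 2.78 V / 2^16.
Output = V_min + (35335/65536) × range = 0 + 0.539169 × 2.78 V
      = 0 + 1.49889 = 1.49889 V.

1.499 V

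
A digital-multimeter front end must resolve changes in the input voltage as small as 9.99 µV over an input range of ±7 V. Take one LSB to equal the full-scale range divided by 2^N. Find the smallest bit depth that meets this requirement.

21 bits

Span: 7 V − (-7 V) = 14 V.
Need 2^N ≥ 14 V / 9.99 µV = 1.401e6 → N_min = 21.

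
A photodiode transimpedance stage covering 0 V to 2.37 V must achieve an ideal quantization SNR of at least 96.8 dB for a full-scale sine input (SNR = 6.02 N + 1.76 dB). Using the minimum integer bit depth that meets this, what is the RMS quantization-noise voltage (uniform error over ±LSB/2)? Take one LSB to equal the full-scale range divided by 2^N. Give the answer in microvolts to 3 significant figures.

Range is 2.37 V.
Required N = ⌈(96.8 − 1.76)/6.02⌉ = ⌈15.787⌉ = 16.
LSB = 2.37 V ÷ 2^16 = 2.37/65536 V = 36.163 µV.
V_rms = LSB/√12 = 10.4 µV.

10.4 µV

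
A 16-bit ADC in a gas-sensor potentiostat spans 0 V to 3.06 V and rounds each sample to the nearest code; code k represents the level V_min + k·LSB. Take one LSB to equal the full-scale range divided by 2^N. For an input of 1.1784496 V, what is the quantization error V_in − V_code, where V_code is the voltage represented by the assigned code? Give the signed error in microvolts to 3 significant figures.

−7.13 µV

Range is 3.06 V. LSB = 3.06 V / 2^16 ≈ 46.69 µV.
(1.1784496 − (0)) / LSB = 1.1784496 × 65536/3.06 = 25238.8474. Nearest integer: k = 25239.
Reconstructed level: 0 + 25239 × 3.06/65536 V = 1.1784567261 V.
V_in − V_code = 1.1784496 − (1.1784567261) = −7.13 µV.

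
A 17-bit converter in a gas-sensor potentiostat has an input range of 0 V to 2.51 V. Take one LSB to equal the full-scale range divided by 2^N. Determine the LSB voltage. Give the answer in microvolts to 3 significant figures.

Full-scale range = 2.51 V.
There are 2^17 = 131072 steps.
Step size = 2.51/131072 V = 19.1 µV.

19.1 µV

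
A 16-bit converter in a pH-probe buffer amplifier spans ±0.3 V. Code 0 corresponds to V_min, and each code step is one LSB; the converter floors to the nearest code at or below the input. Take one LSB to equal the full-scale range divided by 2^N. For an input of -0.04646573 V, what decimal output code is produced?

27692

Span: 0.3 V − (-0.3 V) = 0.6 V. LSB = 0.6 V / 2^16 ≈ 9.155 µV.
V_in − V_min = -0.04646573 − (-0.3) = 0.25353427 V.
Divide by LSB: 0.25353427 × 65536/0.6 = 27692.7032.
Truncating gives code 27692.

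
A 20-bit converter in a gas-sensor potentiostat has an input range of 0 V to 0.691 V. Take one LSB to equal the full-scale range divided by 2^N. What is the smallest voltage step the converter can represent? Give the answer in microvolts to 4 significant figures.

0.6590 µV

Span = 0.691 V.
There are 2^20 = 1048576 steps.
LSB = 0.691 V ÷ 2^20 = 0.691/1048576 V = 0.6590 µV.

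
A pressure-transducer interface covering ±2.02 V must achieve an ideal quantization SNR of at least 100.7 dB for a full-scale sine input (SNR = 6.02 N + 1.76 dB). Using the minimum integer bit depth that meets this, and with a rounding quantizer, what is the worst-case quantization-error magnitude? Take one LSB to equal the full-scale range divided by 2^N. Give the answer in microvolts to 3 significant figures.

15.4 µV

Full-scale range = 2.02 V − (-2.02 V) = 4.04 V.
N ≥ (100.7 − 1.76)/6.02 = 16.435 → N_min = 17.
LSB = 4.04 V / 2^17 = 30.823 µV.
Half an LSB is 15.4 µV.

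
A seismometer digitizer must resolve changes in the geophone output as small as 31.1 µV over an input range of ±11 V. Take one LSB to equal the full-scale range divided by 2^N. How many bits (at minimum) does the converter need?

20 bits

Full-scale range = 11 V − (-11 V) = 22 V.
Levels needed ≥ 22/31.1 µV = 707400. 2^20 = 1048576 suffices, so N_min = 20.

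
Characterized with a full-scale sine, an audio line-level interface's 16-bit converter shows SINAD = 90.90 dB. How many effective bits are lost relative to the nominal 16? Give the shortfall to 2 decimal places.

1.19 bits

ENOB = (SINAD − 1.76)/6.02 = (90.90 − 1.76)/6.02 = 14.8073 bits.
16 − 14.8073 = 1.19 bits below nominal.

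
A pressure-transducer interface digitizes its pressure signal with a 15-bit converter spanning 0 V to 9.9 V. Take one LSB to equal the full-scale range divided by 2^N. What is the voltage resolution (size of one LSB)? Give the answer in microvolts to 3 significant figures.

302 µV

Range is 9.9 V.
Number of codes = 2^15 = 32768.
LSB = 9.9 V ÷ 2^15 = 9.9/32768 V = 302 µV.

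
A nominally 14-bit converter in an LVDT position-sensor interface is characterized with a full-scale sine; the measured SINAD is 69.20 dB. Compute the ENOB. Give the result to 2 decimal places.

Inverting SNR = 6.02 N + 1.76: N_eff = (69.20 − 1.76)/6.02 = 11.2027.

11.20 bits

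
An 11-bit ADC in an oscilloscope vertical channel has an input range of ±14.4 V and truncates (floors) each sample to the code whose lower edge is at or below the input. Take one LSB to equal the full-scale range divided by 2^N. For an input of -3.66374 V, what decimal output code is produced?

Span: 14.4 V − (-14.4 V) = 28.8 V. LSB = 28.8 V / 2^11 ≈ 14.06 mV.
(V_in − V_min) × 2^11/range = (-3.66374 − (-14.4)) × 2048/28.8 = 763.467.
Floor → code = 763.

763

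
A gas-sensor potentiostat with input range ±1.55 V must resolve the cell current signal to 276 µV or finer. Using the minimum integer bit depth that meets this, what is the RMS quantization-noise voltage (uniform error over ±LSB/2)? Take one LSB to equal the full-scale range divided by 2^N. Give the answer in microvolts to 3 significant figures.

54.6 µV

Span: 1.55 V − (-1.55 V) = 3.1 V.
Levels needed ≥ 3.1/276 µV = 11230. 2^14 = 16384 suffices, so N_min = 14.
One LSB is 3.1 V / 16384 = 189.21 µV.
V_rms = LSB/√12 = 54.6 µV.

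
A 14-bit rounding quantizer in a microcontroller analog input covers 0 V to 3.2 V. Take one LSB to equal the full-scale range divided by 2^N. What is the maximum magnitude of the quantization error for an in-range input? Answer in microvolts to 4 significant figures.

97.66 µV

V_FS = 3.2 V.
LSB = 3.2 V / 2^14 = 195.313 µV.
|e|_max = LSB/2 = 97.66 µV.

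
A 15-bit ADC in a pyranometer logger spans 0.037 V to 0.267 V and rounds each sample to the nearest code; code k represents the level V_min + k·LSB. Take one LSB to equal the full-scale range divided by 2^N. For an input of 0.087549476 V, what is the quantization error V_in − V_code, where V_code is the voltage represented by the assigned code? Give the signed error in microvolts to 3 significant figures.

−1.67 µV

The full-scale span is 0.267 − (0.037) = 0.23 V. LSB = 0.23 V / 2^15 ≈ 7.019 µV.
(0.087549476 − (0.037)) / LSB = 0.050549476 × 32768/0.23 = 7201.7619. Nearest integer: k = 7202.
Reconstructed level: 0.037 + 7202 × 0.23/32768 V = 0.087551147461 V.
e = 0.087549476 − (0.087551147461) = −1.67 µV.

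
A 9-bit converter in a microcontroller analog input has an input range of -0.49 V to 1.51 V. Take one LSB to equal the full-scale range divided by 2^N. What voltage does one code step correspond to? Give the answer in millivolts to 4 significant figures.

3.906 mV

The full-scale span is 1.51 − (-0.49) = 2 V.
Number of codes = 2^9 = 512.
LSB = 2 V ÷ 2^9 = 2/512 V = 3.906 mV.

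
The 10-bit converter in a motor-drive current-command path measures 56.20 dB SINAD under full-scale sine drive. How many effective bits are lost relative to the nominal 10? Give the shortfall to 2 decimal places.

0.96 bits

N_eff = (56.20 − 1.76)/6.02 = 9.0432 bits.
Lost resolution: 10 − 9.0432 = 0.9568 bits.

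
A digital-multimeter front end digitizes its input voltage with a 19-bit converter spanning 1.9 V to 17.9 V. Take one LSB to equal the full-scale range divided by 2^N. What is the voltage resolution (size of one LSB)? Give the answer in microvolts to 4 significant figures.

30.52 µV

Range = 17.9 − (1.9) = 16 V.
There are 2^19 = 524288 steps.
One LSB is 16 V / 524288 = 30.52 µV.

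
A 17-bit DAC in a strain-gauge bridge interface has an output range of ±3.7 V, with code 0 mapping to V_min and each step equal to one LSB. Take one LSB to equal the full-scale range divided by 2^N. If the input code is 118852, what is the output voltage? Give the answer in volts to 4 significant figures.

3.010 V

The full-scale span is 3.7 − (-3.7) = 7.4 V. LSB = 7.4 V / 2^17.
V_out = -3.7 + 118852 × (7.4/131072) V
      = -3.7 + 6.71009 = 3.01009 V.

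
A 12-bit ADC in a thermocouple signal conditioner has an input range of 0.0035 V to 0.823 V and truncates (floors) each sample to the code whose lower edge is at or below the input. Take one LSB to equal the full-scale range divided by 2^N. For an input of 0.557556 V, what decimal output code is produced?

2769

Span: 0.823 V − (0.0035 V) = 0.8195 V. LSB = 0.8195 V / 2^12 ≈ 200.1 µV.
(V_in − V_min) × 2^12/range = (0.557556 − (0.0035)) × 4096/0.8195 = 2769.266.
Floor → code = 2769.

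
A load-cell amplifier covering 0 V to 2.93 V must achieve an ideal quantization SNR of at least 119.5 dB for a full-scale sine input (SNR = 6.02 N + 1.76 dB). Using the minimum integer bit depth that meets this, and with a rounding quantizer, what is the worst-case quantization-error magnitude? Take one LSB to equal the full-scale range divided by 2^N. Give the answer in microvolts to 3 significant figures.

Span = 2.93 V.
Solving 6.02 N ≥ 119.5 − 1.76: N ≥ 19.558. Round up → N = 20.
Step size = 2.93/1048576 V = 2.7943 µV.
Max error for round-to-nearest is LSB/2 = 1.40 µV.

1.40 µV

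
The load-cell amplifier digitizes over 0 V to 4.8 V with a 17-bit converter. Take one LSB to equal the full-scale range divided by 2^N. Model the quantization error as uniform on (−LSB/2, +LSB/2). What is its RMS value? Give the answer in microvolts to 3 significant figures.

V_FS = 4.8 V.
One LSB is 4.8 V / 131072 = 36.621 µV.
V_rms = LSB/√12 = 36.621 µV / √12 = 10.6 µV.

10.6 µV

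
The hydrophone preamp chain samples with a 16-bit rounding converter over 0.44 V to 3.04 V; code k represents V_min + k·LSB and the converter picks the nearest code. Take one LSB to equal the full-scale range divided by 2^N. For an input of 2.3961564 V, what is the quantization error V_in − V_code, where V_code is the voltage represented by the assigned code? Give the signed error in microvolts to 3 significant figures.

+7.11 µV

Full-scale range = 3.04 V − (0.44 V) = 2.6 V. LSB = 2.6 V / 2^16 ≈ 39.67 µV.
(2.3961564 − (0.44)) / LSB = 1.9561564 × 65536/2.6 = 49307.1792. Nearest integer: k = 49307.
Reconstructed level: 0.44 + 49307 × 2.6/65536 V = 2.3961492920 V.
e = 2.3961564 − (2.3961492920) = +7.11 µV.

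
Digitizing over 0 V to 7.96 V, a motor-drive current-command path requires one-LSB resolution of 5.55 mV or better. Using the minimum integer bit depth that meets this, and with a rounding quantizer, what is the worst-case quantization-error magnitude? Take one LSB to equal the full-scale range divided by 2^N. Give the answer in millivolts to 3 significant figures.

1.94 mV

Span = 7.96 V.
Levels needed ≥ 7.96/5.55 mV = 1434. 2^11 = 2048 suffices, so N_min = 11.
LSB = 7.96 V / 2^11 = 3.8867 mV.
Max error for round-to-nearest is LSB/2 = 1.94 mV.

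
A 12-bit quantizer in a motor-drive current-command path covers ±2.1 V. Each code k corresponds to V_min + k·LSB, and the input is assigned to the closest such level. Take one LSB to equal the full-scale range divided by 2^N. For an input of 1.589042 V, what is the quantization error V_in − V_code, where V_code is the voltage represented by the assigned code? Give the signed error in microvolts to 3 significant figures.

−313 µV

Range = 2.1 − (-2.1) = 4.2 V. LSB = 4.2 V / 2^12 ≈ 1.025 mV.
(V_in − V_min)/LSB = (1.589042 − (-2.1)) × 4096/4.2 = 3597.6943 → nearest code k = 3598.
V_code = V_min + k × range/2^12 = -2.1 + 3598 × 4.2/4096 = 1.589355469 V.
e = 1.589042 − (1.589355469) = −313 µV.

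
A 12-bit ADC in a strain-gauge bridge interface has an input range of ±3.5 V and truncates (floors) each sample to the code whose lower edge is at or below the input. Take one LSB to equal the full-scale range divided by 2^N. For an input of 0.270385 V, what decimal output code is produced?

Span: 3.5 V − (-3.5 V) = 7 V. LSB = 7 V / 2^12 ≈ 1.709 mV.
V_in − V_min = 0.270385 − (-3.5) = 3.770385 V.
Divide by LSB: 3.770385 × 4096/7 = 2206.2139.
Truncating gives code 2206.

2206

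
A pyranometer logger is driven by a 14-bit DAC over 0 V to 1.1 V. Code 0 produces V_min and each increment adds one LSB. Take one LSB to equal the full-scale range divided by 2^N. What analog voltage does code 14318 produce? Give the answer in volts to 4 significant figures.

Full-scale range = 1.1 V. LSB = 1.1 V / 2^14.
V_out = V_min + code × LSB = 0 V + 14318 × 1.1 V / 16384
      = 0 V + 0.961292 V = 0.961292 V.

0.9613 V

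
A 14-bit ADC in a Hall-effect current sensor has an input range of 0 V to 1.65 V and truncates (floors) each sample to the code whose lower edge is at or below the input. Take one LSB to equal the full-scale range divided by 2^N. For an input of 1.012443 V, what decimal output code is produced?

10053

V_FS = 1.65 V. LSB = 1.65 V / 2^14 ≈ 100.7 µV.
(V_in − V_min) × 2^14/range = (1.012443 − (0)) × 16384/1.65 = 10053.252.
Floor → code = 10053.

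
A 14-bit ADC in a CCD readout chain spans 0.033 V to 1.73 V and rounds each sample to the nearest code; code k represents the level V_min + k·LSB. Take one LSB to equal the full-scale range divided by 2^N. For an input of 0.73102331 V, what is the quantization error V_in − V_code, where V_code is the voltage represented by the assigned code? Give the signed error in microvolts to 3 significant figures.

+20.2 µV

The full-scale span is 1.73 − (0.033) = 1.697 V. LSB = 1.697 V / 2^14 ≈ 103.6 µV.
(V_in − V_min)/LSB = (0.73102331 − (0.033)) × 16384/1.697 = 6739.1950 → nearest code k = 6739.
V_code = V_min + k × range/2^14 = 0.033 + 6739 × 1.697/16384 = 0.73100311279 V.
e = 0.73102331 − (0.73100311279) = +20.2 µV.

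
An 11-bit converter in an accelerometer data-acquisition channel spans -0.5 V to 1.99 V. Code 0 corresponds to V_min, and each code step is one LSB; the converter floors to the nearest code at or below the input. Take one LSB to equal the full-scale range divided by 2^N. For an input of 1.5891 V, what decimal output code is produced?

1718

Range = 1.99 − (-0.5) = 2.49 V. LSB = 2.49 V / 2^11 ≈ 1.216 mV.
V_in − V_min = 1.5891 − (-0.5) = 2.0891 V.
Divide by LSB: 2.0891 × 2048/2.49 = 1718.2638.
Truncating gives code 1718.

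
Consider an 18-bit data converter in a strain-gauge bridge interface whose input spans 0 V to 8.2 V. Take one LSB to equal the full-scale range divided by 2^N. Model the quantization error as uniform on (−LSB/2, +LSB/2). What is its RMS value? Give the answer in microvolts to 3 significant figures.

9.03 µV

Full-scale range = 8.2 V.
One LSB is 8.2 V / 262144 = 31.281 µV.
RMS of a uniform error over width LSB is LSB/√12 = 9.03 µV.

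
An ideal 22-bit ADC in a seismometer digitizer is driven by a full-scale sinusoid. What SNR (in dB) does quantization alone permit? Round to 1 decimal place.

134.2 dB

SNR = 6.02·22 + 1.76 = 134.20 dB.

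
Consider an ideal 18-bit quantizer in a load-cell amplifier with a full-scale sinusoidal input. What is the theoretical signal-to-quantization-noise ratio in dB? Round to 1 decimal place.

SNR = 6.02·18 + 1.76 = 110.12 dB.

110.1 dB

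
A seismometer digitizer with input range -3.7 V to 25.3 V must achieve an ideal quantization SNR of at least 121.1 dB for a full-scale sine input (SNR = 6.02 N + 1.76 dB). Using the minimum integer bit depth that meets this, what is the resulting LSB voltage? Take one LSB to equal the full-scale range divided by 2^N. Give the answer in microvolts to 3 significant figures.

Span: 25.3 V − (-3.7 V) = 29 V.
Required N = ⌈(121.1 − 1.76)/6.02⌉ = ⌈19.824⌉ = 20.
LSB = 29 V ÷ 2^20 = 29/1048576 V = 27.7 µV.

27.7 µV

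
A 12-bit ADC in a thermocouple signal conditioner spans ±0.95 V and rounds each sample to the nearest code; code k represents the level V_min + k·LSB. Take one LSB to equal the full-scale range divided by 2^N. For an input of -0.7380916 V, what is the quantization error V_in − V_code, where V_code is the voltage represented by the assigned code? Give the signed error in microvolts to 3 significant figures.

−78.9 µV

Span: 0.95 V − (-0.95 V) = 1.9 V. LSB = 1.9 V / 2^12 ≈ 463.9 µV.
Position in LSBs: (-0.7380916 − (-0.95)) × 4096/1.9 = 456.8299; rounding gives k = 457.
V_code = V_min + k × range/2^12 = -0.95 + 457 × 1.9/4096 = -0.7380126953 V.
Error = V_in − V_code = -0.7380916 − (-0.7380126953) = −78.9 µV.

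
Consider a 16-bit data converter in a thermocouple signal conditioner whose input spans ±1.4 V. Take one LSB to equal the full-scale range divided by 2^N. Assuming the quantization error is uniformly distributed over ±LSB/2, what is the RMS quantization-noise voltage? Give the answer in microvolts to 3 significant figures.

12.3 µV

The full-scale span is 1.4 − (-1.4) = 2.8 V.
LSB = 2.8 V ÷ 2^16 = 2.8/65536 V = 42.725 µV.
For a uniform distribution on [−LSB/2, +LSB/2], V_rms = LSB/√12 = 42.725 µV/3.4641 = 12.3 µV.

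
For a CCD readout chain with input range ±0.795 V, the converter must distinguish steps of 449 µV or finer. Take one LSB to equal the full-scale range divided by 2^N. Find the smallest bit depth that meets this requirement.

Full-scale range = 0.795 V − (-0.795 V) = 1.59 V.
Levels needed ≥ 1.59/449 µV = 3541. 2^12 = 4096 suffices, so N_min = 12.

12 bits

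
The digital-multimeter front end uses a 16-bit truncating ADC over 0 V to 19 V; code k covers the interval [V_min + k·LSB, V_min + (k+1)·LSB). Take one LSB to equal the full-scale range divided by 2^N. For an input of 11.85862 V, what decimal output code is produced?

40903

Span = 19 V. LSB = 19 V / 2^16 ≈ 289.9 µV.
code = ⌊(V_in − V_min)/LSB⌋ = ⌊(V_in − V_min) × 2^16 / range⌋
     = ⌊(11.85862 − (0)) × 65536 / 19⌋ = ⌊11.85862 × 65536/19⌋
     = ⌊40903.501⌋ = 40903.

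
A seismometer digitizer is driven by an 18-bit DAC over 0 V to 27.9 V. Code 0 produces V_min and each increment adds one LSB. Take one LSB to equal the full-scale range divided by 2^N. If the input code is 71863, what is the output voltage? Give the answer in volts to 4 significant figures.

7.648 V

Full-scale range = 27.9 V. LSB = 27.9 V / 2^18.
V_out = V_min + code × LSB = 0 V + 71863 × 27.9 V / 262144
      = 0 V + 7.64838 V = 7.64838 V.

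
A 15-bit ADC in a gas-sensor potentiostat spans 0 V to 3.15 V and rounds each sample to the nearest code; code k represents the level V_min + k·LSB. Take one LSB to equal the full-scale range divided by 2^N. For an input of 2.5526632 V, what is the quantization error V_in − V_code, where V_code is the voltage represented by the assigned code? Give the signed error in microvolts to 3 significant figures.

Span = 3.15 V. LSB = 3.15 V / 2^15 ≈ 96.13 µV.
(V_in − V_min)/LSB = (2.5526632 − (0)) × 32768/3.15 = 26554.1802 → nearest code k = 26554.
Reconstructed level: 0 + 26554 × 3.15/32768 V = 2.5526458740 V.
e = 2.5526632 − (2.5526458740) = +17.3 µV.

+17.3 µV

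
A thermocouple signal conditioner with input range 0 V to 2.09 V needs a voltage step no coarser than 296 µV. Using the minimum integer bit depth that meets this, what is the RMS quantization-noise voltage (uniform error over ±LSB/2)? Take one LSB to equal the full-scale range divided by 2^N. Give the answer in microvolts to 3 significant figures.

73.6 µV

Span = 2.09 V.
Required number of levels: 2.09/296 µV = 7060.8; smallest N with 2^N ≥ that is 13.
Step size = 2.09/8192 V = 255.13 µV.
σ_q = LSB/√12 = 255.13 µV/3.4641 = 73.6 µV.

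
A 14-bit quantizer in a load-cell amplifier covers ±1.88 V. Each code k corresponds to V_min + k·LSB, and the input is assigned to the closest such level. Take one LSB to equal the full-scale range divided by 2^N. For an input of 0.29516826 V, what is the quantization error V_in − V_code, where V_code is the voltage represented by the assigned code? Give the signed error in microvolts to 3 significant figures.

+41.3 µV

The full-scale span is 1.88 − (-1.88) = 3.76 V. LSB = 3.76 V / 2^14 ≈ 229.5 µV.
(0.29516826 − (-1.88)) / LSB = 2.17516826 × 16384/3.76 = 9478.1800. Nearest integer: k = 9478.
V_code = -1.88 + (9478/16384) × 3.76 = 0.29512695313 V.
Error = V_in − V_code = 0.29516826 − (0.29512695313) = +41.3 µV.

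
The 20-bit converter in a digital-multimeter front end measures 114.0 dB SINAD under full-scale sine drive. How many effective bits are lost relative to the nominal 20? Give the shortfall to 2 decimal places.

N_eff = (114.0 − 1.76)/6.02 = 18.6445 bits.
Lost resolution: 20 − 18.6445 = 1.3555 bits.

1.36 bits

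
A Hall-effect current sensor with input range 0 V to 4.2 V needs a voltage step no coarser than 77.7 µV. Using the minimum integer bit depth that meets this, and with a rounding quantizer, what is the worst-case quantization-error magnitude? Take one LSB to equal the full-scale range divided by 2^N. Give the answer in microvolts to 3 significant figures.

32.0 µV

V_FS = 4.2 V.
4.2 V / 77.7 µV = 54050. Since 2^15 = 32768 and 2^16 = 65536, N = 16.
LSB = 4.2 V / 2^16 = 64.087 µV.
|e|_max = LSB/2 = 32.0 µV.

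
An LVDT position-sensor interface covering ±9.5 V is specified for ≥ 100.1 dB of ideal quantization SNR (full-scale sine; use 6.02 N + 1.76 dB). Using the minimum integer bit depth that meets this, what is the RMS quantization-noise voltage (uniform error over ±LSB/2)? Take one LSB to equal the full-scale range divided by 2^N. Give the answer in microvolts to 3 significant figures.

Range = 9.5 − (-9.5) = 19 V.
N ≥ (100.1 − 1.76)/6.02 = 16.336 → N_min = 17.
LSB = 19 V / 2^17 = 144.96 µV.
RMS noise = LSB/√12 = 41.8 µV.

41.8 µV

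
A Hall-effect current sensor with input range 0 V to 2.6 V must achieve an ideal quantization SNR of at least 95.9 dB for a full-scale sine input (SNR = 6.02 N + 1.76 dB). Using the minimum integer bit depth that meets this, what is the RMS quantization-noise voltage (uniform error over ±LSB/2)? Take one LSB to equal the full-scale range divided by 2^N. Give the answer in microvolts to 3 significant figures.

11.5 µV

Full-scale range = 2.6 V.
Required N = ⌈(95.9 − 1.76)/6.02⌉ = ⌈15.638⌉ = 16.
LSB = 2.6 V / 2^16 = 39.673 µV.
RMS noise = LSB/√12 = 11.5 µV.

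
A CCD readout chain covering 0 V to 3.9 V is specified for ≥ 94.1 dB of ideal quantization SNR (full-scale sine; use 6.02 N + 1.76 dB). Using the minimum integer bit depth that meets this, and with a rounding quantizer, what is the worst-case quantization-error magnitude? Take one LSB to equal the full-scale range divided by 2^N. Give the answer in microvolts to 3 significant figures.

Full-scale range = 3.9 V.
Solving 6.02 N ≥ 94.1 − 1.76: N ≥ 15.339. Round up → N = 16.
LSB = 3.9 V ÷ 2^16 = 3.9/65536 V = 59.509 µV.
Max error for round-to-nearest is LSB/2 = 29.8 µV.

29.8 µV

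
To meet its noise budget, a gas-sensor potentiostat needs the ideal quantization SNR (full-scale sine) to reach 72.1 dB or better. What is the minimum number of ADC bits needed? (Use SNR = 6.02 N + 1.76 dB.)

12 bits

6.02 N + 1.76 ≥ 72.1 gives N ≥ 11.684, so the minimum integer is 12.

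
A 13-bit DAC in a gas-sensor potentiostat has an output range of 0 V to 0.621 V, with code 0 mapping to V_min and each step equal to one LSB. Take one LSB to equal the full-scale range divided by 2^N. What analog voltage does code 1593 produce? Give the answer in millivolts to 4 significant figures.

120.8 mV

Range is 0.621 V. LSB = 0.621 V / 2^13.
V_out = V_min + code × LSB = 0 V + 1593 × 0.621 V / 8192
      = 0 + 0.120758 = 0.120758 V.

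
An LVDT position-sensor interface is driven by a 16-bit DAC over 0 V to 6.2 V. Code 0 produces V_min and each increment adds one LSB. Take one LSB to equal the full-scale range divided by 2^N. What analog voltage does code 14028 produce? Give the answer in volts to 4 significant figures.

Range is 6.2 V. LSB = 6.2 V / 2^16.
V_out = 0 + 14028 × (6.2/65536) V
      = 0 V + 1.32711 V = 1.32711 V.

1.327 V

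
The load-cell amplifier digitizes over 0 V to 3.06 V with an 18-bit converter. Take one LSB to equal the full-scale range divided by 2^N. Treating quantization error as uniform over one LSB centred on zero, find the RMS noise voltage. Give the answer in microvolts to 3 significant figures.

3.37 µV

Full-scale range = 3.06 V.
One LSB is 3.06 V / 262144 = 11.673 µV.
σ_q = LSB/√12 = 11.673 µV/3.4641 = 3.37 µV.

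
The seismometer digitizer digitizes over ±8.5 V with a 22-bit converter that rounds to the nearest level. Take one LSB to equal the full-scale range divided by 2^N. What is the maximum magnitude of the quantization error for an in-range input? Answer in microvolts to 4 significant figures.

2.027 µV

Span: 8.5 V − (-8.5 V) = 17 V.
LSB = 17 V / 2^22 = 4.05312 µV.
|e|_max = LSB/2 = 2.027 µV.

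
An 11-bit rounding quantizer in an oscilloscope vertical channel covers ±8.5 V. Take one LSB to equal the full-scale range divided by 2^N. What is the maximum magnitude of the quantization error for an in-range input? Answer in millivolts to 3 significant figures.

4.15 mV

Span: 8.5 V − (-8.5 V) = 17 V.
One LSB is 17 V / 2048 = 8.3008 mV.
Worst-case error for round-to-nearest is half an LSB: 4.15 mV.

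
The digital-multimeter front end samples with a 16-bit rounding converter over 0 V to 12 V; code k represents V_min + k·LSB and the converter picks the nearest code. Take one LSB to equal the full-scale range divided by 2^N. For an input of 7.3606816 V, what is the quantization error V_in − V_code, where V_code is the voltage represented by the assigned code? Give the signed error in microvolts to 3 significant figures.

+24.9 µV

Full-scale range = 12 V. LSB = 12 V / 2^16 ≈ 183.1 µV.
Position in LSBs: (7.3606816 − (0)) × 65536/12 = 40199.1358; rounding gives k = 40199.
Reconstructed level: 0 + 40199 × 12/65536 V = 7.3606567383 V.
e = 7.3606816 − (7.3606567383) = +24.9 µV.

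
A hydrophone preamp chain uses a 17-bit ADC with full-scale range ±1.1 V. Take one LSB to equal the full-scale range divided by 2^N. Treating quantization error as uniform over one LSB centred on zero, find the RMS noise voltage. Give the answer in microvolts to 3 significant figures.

4.85 µV

The full-scale span is 1.1 − (-1.1) = 2.2 V.
Step size = 2.2/131072 V = 16.785 µV.
σ_q = LSB/√12 = 16.785 µV/3.4641 = 4.85 µV.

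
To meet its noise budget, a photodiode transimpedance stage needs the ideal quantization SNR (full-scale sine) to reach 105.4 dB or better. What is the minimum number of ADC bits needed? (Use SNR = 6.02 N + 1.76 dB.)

Required N = ⌈(105.4 − 1.76)/6.02⌉ = ⌈17.216⌉ = 18.

18 bits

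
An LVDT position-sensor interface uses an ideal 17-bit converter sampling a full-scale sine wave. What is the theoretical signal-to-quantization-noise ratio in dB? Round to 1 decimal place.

Ideal quantization SNR: 6.02 × 17 + 1.76 dB = 104.1 dB.

104.1 dB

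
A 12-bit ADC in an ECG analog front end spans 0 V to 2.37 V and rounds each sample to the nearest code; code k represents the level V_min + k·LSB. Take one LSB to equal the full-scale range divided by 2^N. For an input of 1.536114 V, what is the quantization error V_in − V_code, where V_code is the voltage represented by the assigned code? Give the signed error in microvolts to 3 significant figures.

−104 µV

V_FS = 2.37 V. LSB = 2.37 V / 2^12 ≈ 0.5786 mV.
(V_in − V_min)/LSB = (1.536114 − (0)) × 4096/2.37 = 2654.8198 → nearest code k = 2655.
V_code = 0 + (2655/4096) × 2.37 = 1.536218262 V.
e = 1.536114 − (1.536218262) = −104 µV.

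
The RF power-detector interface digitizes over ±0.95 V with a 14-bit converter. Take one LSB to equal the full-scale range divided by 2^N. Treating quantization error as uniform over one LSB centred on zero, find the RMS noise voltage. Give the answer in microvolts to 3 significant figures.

Full-scale range = 0.95 V − (-0.95 V) = 1.9 V.
One LSB is 1.9 V / 16384 = 115.97 µV.
V_rms = LSB/√12 = 115.97 µV / √12 = 33.5 µV.

33.5 µV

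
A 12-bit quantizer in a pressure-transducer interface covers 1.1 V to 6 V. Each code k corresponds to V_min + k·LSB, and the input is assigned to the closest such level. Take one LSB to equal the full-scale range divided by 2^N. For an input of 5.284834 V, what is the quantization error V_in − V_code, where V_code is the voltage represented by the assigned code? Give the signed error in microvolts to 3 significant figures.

Span: 6 V − (1.1 V) = 4.9 V. LSB = 4.9 V / 2^12 ≈ 1.196 mV.
Position in LSBs: (5.284834 − (1.1)) × 4096/4.9 = 3498.1796; rounding gives k = 3498.
V_code = 1.1 + (3498/4096) × 4.9 = 5.284619141 V.
V_in − V_code = 5.284834 − (5.284619141) = +215 µV.

+215 µV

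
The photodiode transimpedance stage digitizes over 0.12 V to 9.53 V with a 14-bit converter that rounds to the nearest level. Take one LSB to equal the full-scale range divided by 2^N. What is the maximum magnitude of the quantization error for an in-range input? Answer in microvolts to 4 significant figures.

Range = 9.53 − (0.12) = 9.41 V.
Step size = 9.41/16384 V = 0.574341 mV.
A rounding quantizer has |error| ≤ LSB/2 = 287.2 µV.

287.2 µV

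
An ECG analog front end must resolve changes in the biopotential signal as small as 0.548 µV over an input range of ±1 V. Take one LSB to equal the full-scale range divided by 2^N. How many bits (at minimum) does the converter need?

22 bits

Span: 1 V − (-1 V) = 2 V.
Need 2^N ≥ 2 V / 0.548 µV = 3.650e6 → N_min = 22.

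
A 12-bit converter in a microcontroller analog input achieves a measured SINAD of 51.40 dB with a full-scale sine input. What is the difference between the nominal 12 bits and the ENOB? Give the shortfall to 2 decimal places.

3.75 bits

Effective bits = (51.40 − 1.76)/6.02 = 8.2458.
Lost resolution: 12 − 8.2458 = 3.7542 bits.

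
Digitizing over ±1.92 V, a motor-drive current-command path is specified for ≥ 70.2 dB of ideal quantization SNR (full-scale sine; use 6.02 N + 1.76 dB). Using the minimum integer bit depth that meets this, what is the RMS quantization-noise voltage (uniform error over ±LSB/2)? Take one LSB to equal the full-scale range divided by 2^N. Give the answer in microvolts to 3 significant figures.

271 µV

Range = 1.92 − (-1.92) = 3.84 V.
6.02 N + 1.76 ≥ 70.2 gives N ≥ 11.369, so the minimum integer is 12.
LSB = 3.84 V ÷ 2^12 = 3.84/4096 V = 0.93750 mV.
σ_q = LSB/√12 = 0.93750 mV/3.4641 = 271 µV.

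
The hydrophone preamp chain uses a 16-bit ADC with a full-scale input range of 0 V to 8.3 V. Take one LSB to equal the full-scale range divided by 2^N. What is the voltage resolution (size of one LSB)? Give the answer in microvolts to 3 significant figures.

Range is 8.3 V.
Number of codes = 2^16 = 65536.
Step size = 8.3/65536 V = 127 µV.

127 µV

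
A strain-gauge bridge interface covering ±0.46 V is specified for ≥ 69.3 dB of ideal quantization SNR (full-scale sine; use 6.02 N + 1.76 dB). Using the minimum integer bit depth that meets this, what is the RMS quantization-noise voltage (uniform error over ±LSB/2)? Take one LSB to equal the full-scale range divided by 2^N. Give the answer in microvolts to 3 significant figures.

Full-scale range = 0.46 V − (-0.46 V) = 0.92 V.
Solving 6.02 N ≥ 69.3 − 1.76: N ≥ 11.219. Round up → N = 12.
One LSB is 0.92 V / 4096 = 224.61 µV.
V_rms = LSB/√12 = 64.8 µV.

64.8 µV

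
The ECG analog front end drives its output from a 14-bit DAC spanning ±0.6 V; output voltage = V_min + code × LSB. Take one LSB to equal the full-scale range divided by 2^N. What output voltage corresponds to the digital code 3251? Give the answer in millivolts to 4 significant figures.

-361.9 mV

Range = 0.6 − (-0.6) = 1.2 V. LSB = 1.2 V / 2^14.
Output = V_min + (3251/16384) × range = -0.6 + 0.198425 × 1.2 V
      = -0.6 V + 0.238110 V = -0.361890 V.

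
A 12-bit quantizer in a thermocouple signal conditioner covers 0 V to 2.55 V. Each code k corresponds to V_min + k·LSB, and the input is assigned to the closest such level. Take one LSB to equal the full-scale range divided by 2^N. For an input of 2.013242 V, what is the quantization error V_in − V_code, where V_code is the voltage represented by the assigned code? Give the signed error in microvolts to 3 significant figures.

Span = 2.55 V. LSB = 2.55 V / 2^12 ≈ 0.6226 mV.
(2.013242 − (0)) / LSB = 2.013242 × 4096/2.55 = 3233.8193. Nearest integer: k = 3234.
V_code = 0 + (3234/4096) × 2.55 = 2.013354492 V.
V_in − V_code = 2.013242 − (2.013354492) = −112 µV.

−112 µV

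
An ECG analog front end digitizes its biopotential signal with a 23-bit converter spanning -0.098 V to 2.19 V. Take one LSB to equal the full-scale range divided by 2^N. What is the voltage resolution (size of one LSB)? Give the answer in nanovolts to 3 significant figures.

273 nV

The full-scale span is 2.19 − (-0.098) = 2.288 V.
Number of codes = 2^23 = 8388608.
LSB = 2.288 V / 2^23 = 273 nV.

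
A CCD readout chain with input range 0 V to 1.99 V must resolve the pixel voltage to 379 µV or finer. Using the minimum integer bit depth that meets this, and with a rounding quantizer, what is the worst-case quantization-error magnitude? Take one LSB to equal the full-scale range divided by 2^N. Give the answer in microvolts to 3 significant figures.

Range is 1.99 V.
Levels needed ≥ 1.99/379 µV = 5251. 2^13 = 8192 suffices, so N_min = 13.
Step size = 1.99/8192 V = 242.92 µV.
Max error for round-to-nearest is LSB/2 = 121 µV.

121 µV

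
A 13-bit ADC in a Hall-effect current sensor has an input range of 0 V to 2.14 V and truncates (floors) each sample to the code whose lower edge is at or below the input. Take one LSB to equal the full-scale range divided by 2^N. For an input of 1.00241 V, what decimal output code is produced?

3837

Full-scale range = 2.14 V. LSB = 2.14 V / 2^13 ≈ 261.2 µV.
code = ⌊(V_in − V_min)/LSB⌋ = ⌊(V_in − V_min) × 2^13 / range⌋
     = ⌊(1.00241 − (0)) × 8192 / 2.14⌋ = ⌊1.00241 × 8192/2.14⌋
     = ⌊3837.263⌋ = 3837.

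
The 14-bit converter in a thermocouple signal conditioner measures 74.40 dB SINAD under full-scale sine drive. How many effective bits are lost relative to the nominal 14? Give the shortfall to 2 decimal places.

Effective bits = (74.40 − 1.76)/6.02 = 12.0664.
Lost resolution: 14 − 12.0664 = 1.9336 bits.

1.93 bits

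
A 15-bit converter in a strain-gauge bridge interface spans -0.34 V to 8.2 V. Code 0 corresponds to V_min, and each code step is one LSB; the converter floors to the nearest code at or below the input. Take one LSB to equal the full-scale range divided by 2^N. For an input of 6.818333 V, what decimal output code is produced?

27466

The full-scale span is 8.2 − (-0.34) = 8.54 V. LSB = 8.54 V / 2^15 ≈ 260.6 µV.
(V_in − V_min) × 2^15/range = (6.818333 − (-0.34)) × 32768/8.54 = 27466.540.
Floor → code = 27466.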